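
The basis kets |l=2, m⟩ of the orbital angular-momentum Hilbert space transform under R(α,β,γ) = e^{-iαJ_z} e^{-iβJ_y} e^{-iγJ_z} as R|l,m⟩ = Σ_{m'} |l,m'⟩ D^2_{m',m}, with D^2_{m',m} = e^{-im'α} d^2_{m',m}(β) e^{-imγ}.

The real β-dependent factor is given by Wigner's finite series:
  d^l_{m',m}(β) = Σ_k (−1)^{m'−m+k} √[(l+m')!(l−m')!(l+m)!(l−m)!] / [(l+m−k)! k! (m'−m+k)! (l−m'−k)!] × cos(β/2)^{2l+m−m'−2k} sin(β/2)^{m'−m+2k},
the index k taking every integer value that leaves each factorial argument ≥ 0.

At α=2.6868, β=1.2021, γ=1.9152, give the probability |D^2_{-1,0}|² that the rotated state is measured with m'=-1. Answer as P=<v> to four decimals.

D^2_{-1,0}(2.6868,1.2021,1.9152) = e^{-i·-1·2.6868}·d^2_{-1,0}(1.2021)·e^{-i·0·1.9152}. Compute d first:
c=cos(1.2021/2)=0.824742, s=sin(1.2021/2)=0.565509; N=√[1·6·2·2]=4.898979
k∈{1,2} keeps every argument non-negative
  k=1: (−1)^0·4.8990/(2)·0.8247^3·0.5655^1 = +0.777087
  k=2: (−1)^1·4.8990/(2)·0.8247^1·0.5655^3 = -0.365352
d^2_{-1,0}(1.2021) = +0.777087 -0.365352 = +0.411735
|D^2_{-1,0}|² = |d^2_{-1,0}(β)|² = (+0.411735)² = 0.169526 (the z-rotation phases have unit modulus)

P=0.1695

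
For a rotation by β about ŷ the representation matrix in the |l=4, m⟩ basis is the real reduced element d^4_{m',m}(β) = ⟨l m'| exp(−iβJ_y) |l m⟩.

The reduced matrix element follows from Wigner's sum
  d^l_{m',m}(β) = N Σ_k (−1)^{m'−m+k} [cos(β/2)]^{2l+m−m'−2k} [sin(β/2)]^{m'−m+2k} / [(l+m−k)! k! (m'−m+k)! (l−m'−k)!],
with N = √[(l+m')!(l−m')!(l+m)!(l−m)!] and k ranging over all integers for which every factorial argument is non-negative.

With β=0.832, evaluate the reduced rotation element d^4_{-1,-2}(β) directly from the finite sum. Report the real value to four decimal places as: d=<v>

d^4_{-1,-2}(β=0.832) via Wigner's sum:
With c≡cos(β/2)=0.914713 and s≡sin(β/2)=0.404105, N=[6·120·2·720]^{1/2}=1018.233765
The bounds max(0,m−m')=0 and min(l+m,l−m')=2 give 3 terms
  k=0: (−1)^1·1018.2338/(240)·0.9147^7·0.4041^1 = -0.918593
  k=1: (−1)^2·1018.2338/(48)·0.9147^5·0.4041^3 = +0.896421
  k=2: (−1)^3·1018.2338/(72)·0.9147^3·0.4041^5 = -0.116638
d^4_{-1,-2}(0.832) = -0.918593 +0.896421 -0.116638 = -0.138810

d=-0.1388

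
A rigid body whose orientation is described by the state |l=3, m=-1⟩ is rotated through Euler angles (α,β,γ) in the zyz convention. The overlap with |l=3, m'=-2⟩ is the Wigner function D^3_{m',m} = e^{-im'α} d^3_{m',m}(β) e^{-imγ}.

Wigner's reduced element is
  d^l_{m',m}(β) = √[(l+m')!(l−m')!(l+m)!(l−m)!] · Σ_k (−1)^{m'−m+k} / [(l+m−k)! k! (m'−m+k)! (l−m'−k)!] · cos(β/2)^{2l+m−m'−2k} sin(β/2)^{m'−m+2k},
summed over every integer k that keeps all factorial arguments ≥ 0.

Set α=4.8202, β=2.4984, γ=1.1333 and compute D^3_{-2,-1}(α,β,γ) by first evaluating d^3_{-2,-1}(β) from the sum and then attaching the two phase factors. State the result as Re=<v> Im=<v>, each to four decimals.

Re=0.0354 Im=0.1571

First d^3_{-2,-1}(β=2.4984), then the phase factors e^{-i(-2)α} and e^{-i(-1)γ}:
c=cos(2.4984/2)=0.316081, s=sin(2.4984/2)=0.948732; N=√[1·120·2·24]=75.894664
Admissible k: 1..2 (factorial args all ≥0)
  k=1: (−1)^0·75.8947/(24)·0.3161^5·0.9487^1 = +0.009465
  k=2: (−1)^1·75.8947/(12)·0.3161^3·0.9487^3 = -0.170552
d^3_{-2,-1}(2.4984) = +0.009465 -0.170552 = -0.161087
Phases: e^{-i·(-2)·4.8202}=-0.976843-0.213955i, e^{-i·(-1)·1.1333}=+0.423673+0.905815i ⇒ D=+0.035449+0.157138i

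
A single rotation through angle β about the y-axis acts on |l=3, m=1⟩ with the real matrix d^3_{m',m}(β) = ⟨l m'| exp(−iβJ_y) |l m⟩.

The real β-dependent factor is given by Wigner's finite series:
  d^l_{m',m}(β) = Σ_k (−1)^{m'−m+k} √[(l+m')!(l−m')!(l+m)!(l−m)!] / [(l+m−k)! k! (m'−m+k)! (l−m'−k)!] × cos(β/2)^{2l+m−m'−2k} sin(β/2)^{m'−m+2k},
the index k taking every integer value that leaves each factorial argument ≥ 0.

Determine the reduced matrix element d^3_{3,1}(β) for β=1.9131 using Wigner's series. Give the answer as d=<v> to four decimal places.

d=0.2854

d^3_{3,1}(β=1.9131) via Wigner's sum:
c=cos(1.9131/2)=0.576343, s=sin(1.9131/2)=0.817208; N=√[720·1·24·2]=185.903201
k: max(0,(1)−(3))=0 … min(3+(1),3−(3))=0
  k=0: (−1)^2·185.9032/(48)·0.5763^4·0.8172^2 = +0.285387
d^3_{3,1}(1.9131) = +0.285387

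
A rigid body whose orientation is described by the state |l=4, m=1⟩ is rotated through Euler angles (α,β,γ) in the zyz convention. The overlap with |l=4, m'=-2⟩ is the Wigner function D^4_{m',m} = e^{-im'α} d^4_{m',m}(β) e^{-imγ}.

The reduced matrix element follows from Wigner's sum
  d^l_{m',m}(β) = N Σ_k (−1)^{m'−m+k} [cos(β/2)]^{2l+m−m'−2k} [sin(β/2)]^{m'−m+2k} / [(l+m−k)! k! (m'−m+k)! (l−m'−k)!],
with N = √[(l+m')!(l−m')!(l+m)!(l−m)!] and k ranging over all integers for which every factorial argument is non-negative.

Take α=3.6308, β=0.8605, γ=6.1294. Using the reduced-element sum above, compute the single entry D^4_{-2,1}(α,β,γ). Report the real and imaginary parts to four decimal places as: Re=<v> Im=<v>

First d^4_{-2,1}(β=0.8605), then the phase factors e^{-i(-2)α} and e^{-i(1)γ}:
c=cos(0.8605/2)=0.908862, s=sin(0.8605/2)=0.417098; N=√[2·720·120·6]=1018.233765
The bounds max(0,m−m')=3 and min(l+m,l−m')=5 give 3 terms
  k=3: (−1)^0·1018.2338/(72)·0.9089^5·0.4171^3 = +0.636382
  k=4: (−1)^1·1018.2338/(48)·0.9089^3·0.4171^5 = -0.201044
  k=5: (−1)^2·1018.2338/(240)·0.9089^1·0.4171^7 = +0.008468
d^4_{-2,1}(0.8605) = +0.636382 -0.201044 +0.008468 = +0.443807
D = (+0.558338+0.829613i)·(+0.443807)·(+0.988198+0.153180i) = +0.188471+0.401800i

Re=0.1885 Im=0.4018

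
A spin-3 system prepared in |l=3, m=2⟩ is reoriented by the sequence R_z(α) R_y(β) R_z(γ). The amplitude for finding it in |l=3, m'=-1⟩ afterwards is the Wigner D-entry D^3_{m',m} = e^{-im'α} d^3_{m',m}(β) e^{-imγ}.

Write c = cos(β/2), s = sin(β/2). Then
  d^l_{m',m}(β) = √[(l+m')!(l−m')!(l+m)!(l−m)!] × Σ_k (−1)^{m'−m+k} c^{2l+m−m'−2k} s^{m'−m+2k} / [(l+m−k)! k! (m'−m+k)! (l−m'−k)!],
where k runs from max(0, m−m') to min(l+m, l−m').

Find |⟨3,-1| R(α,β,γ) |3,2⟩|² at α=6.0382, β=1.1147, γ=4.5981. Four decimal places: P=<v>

First d^3_{-1,2}(β=1.1147), then the phase factors e^{-i(-1)α} and e^{-i(2)γ}:
c=cos(1.1147/2)=0.848660, s=sin(1.1147/2)=0.528939; N=√[2·24·120·1]=75.894664
Admissible k: 3..4 (factorial args all ≥0)
  k=3: (−1)^0·75.8947/(12)·0.8487^3·0.5289^3 = +0.572068
  k=4: (−1)^1·75.8947/(24)·0.8487^1·0.5289^5 = -0.111112
d^3_{-1,2}(1.1147) = +0.572068 -0.111112 = +0.460956
|D^3_{-1,2}|² = |d^3_{-1,2}(β)|² = (+0.460956)² = 0.212480 (the z-rotation phases have unit modulus)

P=0.2125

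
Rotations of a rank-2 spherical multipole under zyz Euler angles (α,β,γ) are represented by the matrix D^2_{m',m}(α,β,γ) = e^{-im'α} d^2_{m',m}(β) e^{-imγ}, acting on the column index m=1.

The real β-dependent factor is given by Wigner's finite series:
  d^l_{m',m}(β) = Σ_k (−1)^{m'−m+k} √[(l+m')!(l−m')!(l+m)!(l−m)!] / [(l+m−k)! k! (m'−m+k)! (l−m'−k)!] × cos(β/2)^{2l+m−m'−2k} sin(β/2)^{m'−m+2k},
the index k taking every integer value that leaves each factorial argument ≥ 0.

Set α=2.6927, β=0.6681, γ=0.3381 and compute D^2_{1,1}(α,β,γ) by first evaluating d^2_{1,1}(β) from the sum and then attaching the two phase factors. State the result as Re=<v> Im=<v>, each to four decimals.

Re=-0.5056 Im=-0.0562

D^2_{1,1}(2.6927,0.6681,0.3381) = e^{-i·1·2.6927}·d^2_{1,1}(0.6681)·e^{-i·1·0.3381}. Compute d first:
c=cos(0.6681/2)=0.944722, s=sin(0.6681/2)=0.327872; N=√[6·1·6·1]=6.000000
The bounds max(0,m−m')=0 and min(l+m,l−m')=1 give 2 terms
  k=0: (−1)^0·6.0000/(6)·0.9447^4·0.3279^0 = +0.796556
  k=1: (−1)^1·6.0000/(2)·0.9447^2·0.3279^2 = -0.287831
d^2_{1,1}(0.6681) = +0.796556 -0.287831 = +0.508725
Attach z-rotation phases: D = e^{-i(1)(2.6927)}·(+0.508725)·e^{-i(1)(0.3381)} = -0.505606-0.056248i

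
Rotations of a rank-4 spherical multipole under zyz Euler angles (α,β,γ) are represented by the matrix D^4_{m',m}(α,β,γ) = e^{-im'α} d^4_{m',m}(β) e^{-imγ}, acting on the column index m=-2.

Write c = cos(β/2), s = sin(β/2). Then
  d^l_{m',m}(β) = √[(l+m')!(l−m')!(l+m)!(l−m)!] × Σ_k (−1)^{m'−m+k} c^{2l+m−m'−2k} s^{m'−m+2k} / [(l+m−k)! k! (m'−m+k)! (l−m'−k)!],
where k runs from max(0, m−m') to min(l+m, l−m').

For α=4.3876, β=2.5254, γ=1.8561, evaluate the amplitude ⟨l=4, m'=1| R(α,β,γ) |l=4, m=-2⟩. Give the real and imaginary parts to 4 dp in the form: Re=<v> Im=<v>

D^4_{1,-2}(4.3876,2.5254,1.8561) = e^{-i·1·4.3876}·d^4_{1,-2}(2.5254)·e^{-i·-2·1.8561}. Compute d first:
Half-angle: c=0.303245, s=0.952913. N=√(120·6·2·720)=1018.233765
k: max(0,(-2)−(1))=0 … min(4+(-2),4−(1))=2
  k=0: (−1)^3·1018.2338/(72)·0.3032^5·0.9529^3 = -0.031379
  k=1: (−1)^4·1018.2338/(48)·0.3032^3·0.9529^5 = +0.464786
  k=2: (−1)^5·1018.2338/(240)·0.3032^1·0.9529^7 = -0.917913
d^4_{1,-2}(2.5254) = -0.031379 +0.464786 -0.917913 = -0.484506
Phases: e^{-i·(1)·4.3876}=-0.319109+0.947718i, e^{-i·(-2)·1.8561}=-0.841573-0.540143i ⇒ D=-0.378136+0.302918i

Re=-0.3781 Im=0.3029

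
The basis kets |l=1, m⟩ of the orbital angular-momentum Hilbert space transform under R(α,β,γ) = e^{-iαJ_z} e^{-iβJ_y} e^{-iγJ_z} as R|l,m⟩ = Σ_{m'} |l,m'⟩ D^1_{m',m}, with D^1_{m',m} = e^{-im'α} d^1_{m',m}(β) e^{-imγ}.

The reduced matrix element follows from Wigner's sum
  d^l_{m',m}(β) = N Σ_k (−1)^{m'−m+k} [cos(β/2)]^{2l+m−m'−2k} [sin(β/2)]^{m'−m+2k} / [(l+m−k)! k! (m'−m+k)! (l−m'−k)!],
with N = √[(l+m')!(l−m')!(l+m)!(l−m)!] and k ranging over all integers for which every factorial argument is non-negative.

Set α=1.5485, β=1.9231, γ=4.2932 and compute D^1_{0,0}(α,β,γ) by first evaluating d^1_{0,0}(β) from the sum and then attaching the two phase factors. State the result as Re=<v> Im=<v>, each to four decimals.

Re=-0.3451 Im=0.0000

Split into d^1_{0,0}(β=1.9231) × two z-phases.
With c≡cos(β/2)=0.572250 and s≡sin(β/2)=0.820080, N=[1·1·1·1]^{1/2}=1.000000
k: max(0,(0)−(0))=0 … min(1+(0),1−(0))=1
  k=0: (−1)^0·1.0000/(1)·0.5722^2·0.8201^0 = +0.327470
  k=1: (−1)^1·1.0000/(1)·0.5722^0·0.8201^2 = -0.672530
d^1_{0,0}(1.9231) = +0.327470 -0.672530 = -0.345061
Attach z-rotation phases: D = e^{-i(0)(1.5485)}·(-0.345061)·e^{-i(0)(4.2932)} = -0.345061+0.000000i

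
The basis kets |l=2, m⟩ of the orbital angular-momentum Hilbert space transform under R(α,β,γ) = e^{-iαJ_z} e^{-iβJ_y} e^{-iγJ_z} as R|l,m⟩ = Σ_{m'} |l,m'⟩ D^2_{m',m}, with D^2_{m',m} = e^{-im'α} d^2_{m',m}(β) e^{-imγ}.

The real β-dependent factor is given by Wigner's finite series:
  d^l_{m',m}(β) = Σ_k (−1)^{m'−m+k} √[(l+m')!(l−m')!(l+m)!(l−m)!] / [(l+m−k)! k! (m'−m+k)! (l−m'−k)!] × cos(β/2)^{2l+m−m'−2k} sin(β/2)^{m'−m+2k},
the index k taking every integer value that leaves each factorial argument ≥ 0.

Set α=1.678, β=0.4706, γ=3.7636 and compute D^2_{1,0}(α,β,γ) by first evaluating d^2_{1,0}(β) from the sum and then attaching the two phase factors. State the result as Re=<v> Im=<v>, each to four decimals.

First d^2_{1,0}(β=0.4706), then the phase factors e^{-i(1)α} and e^{-i(0)γ}:
With c≡cos(β/2)=0.972444 and s≡sin(β/2)=0.233135, N=[6·1·2·2]^{1/2}=4.898979
k∈{0,1} keeps every argument non-negative
  k=0: (−1)^1·4.8990/(2)·0.9724^3·0.2331^1 = -0.525142
  k=1: (−1)^2·4.8990/(2)·0.9724^1·0.2331^3 = +0.030183
d^2_{1,0}(0.4706) = -0.525142 +0.030183 = -0.494959
Attach z-rotation phases: D = e^{-i(1)(1.678)}·(-0.494959)·e^{-i(0)(3.7636)} = +0.052960+0.492118i

Re=0.0530 Im=0.4921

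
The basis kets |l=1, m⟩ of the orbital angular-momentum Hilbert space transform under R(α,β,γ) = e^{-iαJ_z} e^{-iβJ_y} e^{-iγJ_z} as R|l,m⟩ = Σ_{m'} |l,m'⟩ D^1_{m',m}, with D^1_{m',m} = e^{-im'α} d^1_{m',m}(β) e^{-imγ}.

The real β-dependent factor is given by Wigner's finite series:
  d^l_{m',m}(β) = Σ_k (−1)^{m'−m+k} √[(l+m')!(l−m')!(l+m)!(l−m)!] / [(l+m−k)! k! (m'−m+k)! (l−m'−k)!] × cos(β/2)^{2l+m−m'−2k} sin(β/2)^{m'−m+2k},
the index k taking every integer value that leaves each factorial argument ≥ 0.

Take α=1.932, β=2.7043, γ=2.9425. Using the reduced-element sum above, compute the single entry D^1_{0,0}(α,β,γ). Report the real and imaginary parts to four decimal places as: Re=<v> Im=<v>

Re=-0.9059 Im=0.0000

First d^1_{0,0}(β=2.7043), then the phase factors e^{-i(0)α} and e^{-i(0)γ}:
Half-angle: c=0.216908, s=0.976192. N=√(1·1·1·1)=1.000000
The bounds max(0,m−m')=0 and min(l+m,l−m')=1 give 2 terms
  k=0: (−1)^0·1.0000/(1)·0.2169^2·0.9762^0 = +0.047049
  k=1: (−1)^1·1.0000/(1)·0.2169^0·0.9762^2 = -0.952951
d^1_{0,0}(2.7043) = +0.047049 -0.952951 = -0.905902
Attach z-rotation phases: D = e^{-i(0)(1.932)}·(-0.905902)·e^{-i(0)(2.9425)} = -0.905902+0.000000i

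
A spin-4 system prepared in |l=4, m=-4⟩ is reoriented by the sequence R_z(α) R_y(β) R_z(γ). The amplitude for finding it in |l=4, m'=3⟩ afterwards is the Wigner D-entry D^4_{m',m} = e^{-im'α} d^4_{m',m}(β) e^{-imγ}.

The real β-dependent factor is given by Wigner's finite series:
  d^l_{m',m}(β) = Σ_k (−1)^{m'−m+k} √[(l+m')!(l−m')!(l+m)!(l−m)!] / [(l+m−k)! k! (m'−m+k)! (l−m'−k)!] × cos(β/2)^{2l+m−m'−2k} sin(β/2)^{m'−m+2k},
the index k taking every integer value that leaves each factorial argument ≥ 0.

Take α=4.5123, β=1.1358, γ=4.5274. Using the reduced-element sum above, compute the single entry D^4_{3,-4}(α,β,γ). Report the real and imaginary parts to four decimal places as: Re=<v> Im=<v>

Split into d^4_{3,-4}(β=1.1358) × two z-phases.
Half-angle: c=0.843032, s=0.537863. N=√(5040·1·1·40320)=14255.272709
k: max(0,(-4)−(3))=0 … min(4+(-4),4−(3))=0
  k=0: (−1)^7·14255.2727/(5040)·0.8430^1·0.5379^7 = -0.031052
d^4_{3,-4}(1.1358) = -0.031052
Phases: e^{-i·(3)·4.5123}=+0.564863-0.825185i, e^{-i·(-4)·4.5274}=+0.738498-0.674255i ⇒ D=+0.004324+0.030750i

Re=0.0043 Im=0.0307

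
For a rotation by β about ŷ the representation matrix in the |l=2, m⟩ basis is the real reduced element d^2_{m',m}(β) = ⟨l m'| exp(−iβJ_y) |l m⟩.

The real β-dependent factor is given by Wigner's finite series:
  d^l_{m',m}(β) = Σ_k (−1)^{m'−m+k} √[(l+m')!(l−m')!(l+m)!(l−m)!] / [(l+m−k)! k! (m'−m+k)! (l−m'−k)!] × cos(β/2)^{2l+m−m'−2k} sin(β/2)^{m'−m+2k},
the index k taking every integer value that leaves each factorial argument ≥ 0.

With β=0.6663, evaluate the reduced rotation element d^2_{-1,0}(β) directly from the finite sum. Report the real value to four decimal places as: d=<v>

d=0.5951

d^2_{-1,0}(β=0.6663) via Wigner's sum:
Half-angle: c=0.945017, s=0.327021. N=√(1·6·2·2)=4.898979
The bounds max(0,m−m')=1 and min(l+m,l−m')=2 give 2 terms
  k=1: (−1)^0·4.8990/(2)·0.9450^3·0.3270^1 = +0.676037
  k=2: (−1)^1·4.8990/(2)·0.9450^1·0.3270^3 = -0.080955
d^2_{-1,0}(0.6663) = +0.676037 -0.080955 = +0.595082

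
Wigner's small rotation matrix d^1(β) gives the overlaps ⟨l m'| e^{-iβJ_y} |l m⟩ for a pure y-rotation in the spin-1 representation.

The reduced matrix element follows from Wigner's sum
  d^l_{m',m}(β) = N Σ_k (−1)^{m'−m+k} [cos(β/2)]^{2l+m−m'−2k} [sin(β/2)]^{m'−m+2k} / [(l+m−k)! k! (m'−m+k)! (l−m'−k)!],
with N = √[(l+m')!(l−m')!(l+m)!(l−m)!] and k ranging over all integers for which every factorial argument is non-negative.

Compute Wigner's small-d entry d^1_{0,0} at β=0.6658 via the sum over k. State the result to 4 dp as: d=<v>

d=0.7864

d^1_{0,0}(β=0.6658) via Wigner's sum:
With c≡cos(β/2)=0.945099 and s≡sin(β/2)=0.326785, N=[1·1·1·1]^{1/2}=1.000000
k: max(0,(0)−(0))=0 … min(1+(0),1−(0))=1
  k=0: (−1)^0·1.0000/(1)·0.9451^2·0.3268^0 = +0.893211
  k=1: (−1)^1·1.0000/(1)·0.9451^0·0.3268^2 = -0.106789
d^1_{0,0}(0.6658) = +0.893211 -0.106789 = +0.786423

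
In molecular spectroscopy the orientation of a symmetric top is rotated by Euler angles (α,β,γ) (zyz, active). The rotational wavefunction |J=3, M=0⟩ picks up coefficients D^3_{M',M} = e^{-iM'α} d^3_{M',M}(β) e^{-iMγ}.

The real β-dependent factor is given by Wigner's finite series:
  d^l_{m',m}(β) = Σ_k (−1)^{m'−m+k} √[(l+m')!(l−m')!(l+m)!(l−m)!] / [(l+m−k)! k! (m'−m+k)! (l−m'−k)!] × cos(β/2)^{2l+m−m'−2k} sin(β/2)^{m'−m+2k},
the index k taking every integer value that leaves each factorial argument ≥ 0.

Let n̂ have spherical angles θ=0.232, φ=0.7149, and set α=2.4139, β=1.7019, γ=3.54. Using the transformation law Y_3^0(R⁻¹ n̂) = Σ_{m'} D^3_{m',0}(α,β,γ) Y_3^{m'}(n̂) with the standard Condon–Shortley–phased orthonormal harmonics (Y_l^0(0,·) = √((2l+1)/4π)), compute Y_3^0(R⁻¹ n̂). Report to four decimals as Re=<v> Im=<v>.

Re=0.1679 Im=0.0000

Need the full column D^3_{m',0} for m'=−3..3 at α=2.4139, β=1.7019, γ=3.54.
cos(β/2)=0.659269, sin(β/2)=0.751907
d^3_{-3,0}: single k=3 term ⇒ +0.544748;  D = +0.313086+0.445788i
d^3_{-2,0}: k∈[2..3] ⇒ +0.584979 -0.760927 = -0.175948;  D = -0.020261+0.174778i
d^3_{-1,0}: k∈[1..3] ⇒ +0.324391 -1.265880 +0.548876 = -0.392613;  D = +0.293169-0.261146i
d^3_{0,0}: k∈[0..3] ⇒ +0.082106 -0.961218 +1.250330 -0.180711 = +0.190507;  D = +0.190507+0.000000i
d^3_{1,0}: k∈[0..2] ⇒ -0.324391 +1.265880 -0.548876 = +0.392613;  D = -0.293169-0.261146i
d^3_{2,0}: k∈[0..1] ⇒ +0.584979 -0.760927 = -0.175948;  D = -0.020261-0.174778i
d^3_{3,0}: single k=0 term ⇒ -0.544748;  D = -0.313086+0.445788i
Y_3^{m'}(θ=0.232,φ=0.7149) and Σ D·Y over m':
  (+0.3131+0.4458i)·(-0.0028-0.0043i)  (-0.0203+0.1748i)·(+0.0074-0.0521i)  (+0.2932-0.2611i)·(+0.2096-0.1820i)  (+0.1905+0.0000i)·(+0.6304+0.0000i)  (-0.2932-0.2611i)·(-0.2096-0.1820i)  (-0.0203-0.1748i)·(+0.0074+0.0521i)  (-0.3131+0.4458i)·(+0.0028-0.0043i)
Y_3^0(R⁻¹ n̂) = +0.167927+0.000000i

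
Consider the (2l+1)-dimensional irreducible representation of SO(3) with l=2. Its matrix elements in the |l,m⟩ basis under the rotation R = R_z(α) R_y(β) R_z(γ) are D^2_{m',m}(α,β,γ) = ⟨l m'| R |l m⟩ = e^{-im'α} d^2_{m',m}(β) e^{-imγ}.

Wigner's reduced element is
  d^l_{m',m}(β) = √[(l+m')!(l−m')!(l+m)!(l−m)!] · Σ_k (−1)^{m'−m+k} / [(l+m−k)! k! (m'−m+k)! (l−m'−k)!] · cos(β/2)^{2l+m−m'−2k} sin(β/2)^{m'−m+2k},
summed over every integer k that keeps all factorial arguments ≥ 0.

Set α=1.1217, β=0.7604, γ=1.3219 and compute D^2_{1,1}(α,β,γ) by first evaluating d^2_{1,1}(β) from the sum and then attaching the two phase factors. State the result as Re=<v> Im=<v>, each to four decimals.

First d^2_{1,1}(β=0.7604), then the phase factors e^{-i(1)α} and e^{-i(1)γ}:
With c≡cos(β/2)=0.928590 and s≡sin(β/2)=0.371106, N=[6·1·6·1]^{1/2}=6.000000
Admissible k: 0..1 (factorial args all ≥0)
  k=0: (−1)^0·6.0000/(6)·0.9286^4·0.3711^0 = +0.743527
  k=1: (−1)^1·6.0000/(2)·0.9286^2·0.3711^2 = -0.356259
d^2_{1,1}(0.7604) = +0.743527 -0.356259 = +0.387268
D = (+0.434152-0.900840i)·(+0.387268)·(+0.246334-0.969185i) = -0.296699-0.248890i

Re=-0.2967 Im=-0.2489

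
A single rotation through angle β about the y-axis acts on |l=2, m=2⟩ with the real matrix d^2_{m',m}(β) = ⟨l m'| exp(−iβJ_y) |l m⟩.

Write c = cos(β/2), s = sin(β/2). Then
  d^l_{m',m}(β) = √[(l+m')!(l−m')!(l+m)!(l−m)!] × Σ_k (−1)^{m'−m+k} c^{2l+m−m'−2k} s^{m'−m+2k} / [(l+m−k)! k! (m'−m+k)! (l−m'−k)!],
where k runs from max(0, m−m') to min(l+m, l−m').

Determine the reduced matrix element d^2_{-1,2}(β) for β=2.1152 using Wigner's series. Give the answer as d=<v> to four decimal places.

d^2_{-1,2}(β=2.1152) via Wigner's sum:
Half-angle: c=0.490964, s=0.871180. N=√(1·6·24·1)=12.000000
The bounds max(0,m−m')=3 and min(l+m,l−m')=3 give 1 term
  k=3: (−1)^0·12.0000/(6)·0.4910^1·0.8712^3 = +0.649237
d^2_{-1,2}(2.1152) = +0.649237

d=0.6492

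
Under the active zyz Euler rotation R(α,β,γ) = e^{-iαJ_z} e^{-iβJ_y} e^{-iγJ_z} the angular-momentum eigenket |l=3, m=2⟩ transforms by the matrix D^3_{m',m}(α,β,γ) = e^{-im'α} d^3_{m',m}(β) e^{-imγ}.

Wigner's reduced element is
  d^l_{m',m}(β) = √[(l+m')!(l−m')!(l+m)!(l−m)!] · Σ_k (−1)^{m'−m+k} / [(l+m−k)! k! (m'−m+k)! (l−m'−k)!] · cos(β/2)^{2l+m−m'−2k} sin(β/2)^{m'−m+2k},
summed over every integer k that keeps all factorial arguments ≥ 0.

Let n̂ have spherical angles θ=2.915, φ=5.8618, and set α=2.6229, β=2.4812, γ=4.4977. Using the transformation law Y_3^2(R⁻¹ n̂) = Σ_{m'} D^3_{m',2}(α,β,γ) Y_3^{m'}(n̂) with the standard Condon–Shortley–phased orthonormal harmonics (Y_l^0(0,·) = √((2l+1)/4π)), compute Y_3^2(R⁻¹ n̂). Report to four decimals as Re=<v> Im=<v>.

Need the full column D^3_{m',2} for m'=−3..3 at α=2.6229, β=2.4812, γ=4.4977.
cos(β/2)=0.324229, sin(β/2)=0.945979
d^3_{-3,2}: single k=5 term ⇒ +0.601636;  D = +0.258488-0.543277i
d^3_{-2,2}: k∈[4..5] ⇒ +0.420919 -0.716619 = -0.295700;  D = +0.242707-0.168913i
d^3_{-1,2}: k∈[3..4] ⇒ +0.182486 -0.776709 = -0.594223;  D = -0.591855+0.053002i
d^3_{0,2}: k∈[2..3] ⇒ +0.054166 -0.461094 = -0.406927;  D = +0.369988+0.169406i
d^3_{1,2}: k∈[1..2] ⇒ +0.010719 -0.182486 = -0.171767;  D = -0.100183-0.139525i
d^3_{2,2}: k∈[0..1] ⇒ +0.001162 -0.049447 = -0.048285;  D = +0.005014+0.048024i
d^3_{3,2}: single k=0 term ⇒ -0.008303;  D = +0.003345-0.007599i
Y_3^{m'}(θ=2.915,φ=5.8618) and Σ D·Y over m':
  (+0.2585-0.5433i)·(+0.0014+0.0045i)  (+0.2427-0.1689i)·(-0.0334-0.0375i)  (-0.5919+0.0530i)·(+0.2483+0.1113i)  (+0.3700+0.1694i)·(-0.6355+0.0000i)  (-0.1002-0.1395i)·(-0.2483+0.1113i)  (+0.0050+0.0480i)·(-0.0334+0.0375i)  (+0.0033-0.0076i)·(-0.0014+0.0045i)
Y_3^2(R⁻¹ n̂) = -0.361157-0.141335i

Re=-0.3612 Im=-0.1413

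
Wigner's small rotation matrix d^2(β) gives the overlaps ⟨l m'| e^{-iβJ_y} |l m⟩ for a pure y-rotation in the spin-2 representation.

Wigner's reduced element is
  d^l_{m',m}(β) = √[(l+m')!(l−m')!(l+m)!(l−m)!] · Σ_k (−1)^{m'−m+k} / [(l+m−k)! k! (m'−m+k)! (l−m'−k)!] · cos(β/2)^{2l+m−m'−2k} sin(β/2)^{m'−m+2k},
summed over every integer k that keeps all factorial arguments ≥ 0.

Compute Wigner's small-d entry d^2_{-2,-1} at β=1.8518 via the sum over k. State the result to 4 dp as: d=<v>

d=0.3472

d^2_{-2,-1}(β=1.8518) via Wigner's sum:
c=cos(1.8518/2)=0.601116, s=sin(1.8518/2)=0.799162; N=√[1·24·1·6]=12.000000
The bounds max(0,m−m')=1 and min(l+m,l−m')=1 give 1 term
  k=1: (−1)^0·12.0000/(6)·0.6011^3·0.7992^1 = +0.347167
d^2_{-2,-1}(1.8518) = +0.347167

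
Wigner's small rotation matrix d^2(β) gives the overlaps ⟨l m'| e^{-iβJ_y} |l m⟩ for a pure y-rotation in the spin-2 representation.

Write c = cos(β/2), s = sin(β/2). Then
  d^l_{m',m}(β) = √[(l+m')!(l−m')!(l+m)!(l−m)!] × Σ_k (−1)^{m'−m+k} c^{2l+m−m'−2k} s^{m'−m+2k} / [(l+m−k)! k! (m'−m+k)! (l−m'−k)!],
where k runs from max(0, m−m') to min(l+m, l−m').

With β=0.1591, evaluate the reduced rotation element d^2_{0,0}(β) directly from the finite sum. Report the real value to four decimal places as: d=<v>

d=0.9624

d^2_{0,0}(β=0.1591) via Wigner's sum:
With c≡cos(β/2)=0.996838 and s≡sin(β/2)=0.079466, N=[2·2·2·2]^{1/2}=4.000000
k∈{0,1,2} keeps every argument non-negative
  k=0: (−1)^0·4.0000/(4)·0.9968^4·0.0795^0 = +0.987410
  k=1: (−1)^1·4.0000/(1)·0.9968^2·0.0795^2 = -0.025100
  k=2: (−1)^2·4.0000/(4)·0.9968^0·0.0795^4 = +0.000040
d^2_{0,0}(0.1591) = +0.987410 -0.025100 +0.000040 = +0.962350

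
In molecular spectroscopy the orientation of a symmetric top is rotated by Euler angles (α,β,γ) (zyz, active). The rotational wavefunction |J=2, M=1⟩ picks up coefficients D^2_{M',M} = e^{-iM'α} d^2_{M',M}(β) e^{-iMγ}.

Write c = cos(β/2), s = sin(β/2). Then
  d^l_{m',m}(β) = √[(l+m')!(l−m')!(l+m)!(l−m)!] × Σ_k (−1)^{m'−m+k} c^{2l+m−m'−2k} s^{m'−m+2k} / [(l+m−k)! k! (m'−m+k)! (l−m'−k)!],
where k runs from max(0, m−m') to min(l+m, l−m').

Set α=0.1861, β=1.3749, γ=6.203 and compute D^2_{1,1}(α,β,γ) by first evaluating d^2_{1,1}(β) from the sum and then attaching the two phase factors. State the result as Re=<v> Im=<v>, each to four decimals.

Re=-0.3627 Im=0.0386

D^2_{1,1}(0.1861,1.3749,6.203) = e^{-i·1·0.1861}·d^2_{1,1}(1.3749)·e^{-i·1·6.203}. Compute d first:
With c≡cos(β/2)=0.772867 and s≡sin(β/2)=0.634568, N=[6·1·6·1]^{1/2}=6.000000
k: max(0,(1)−(1))=0 … min(2+(1),2−(1))=1
  k=0: (−1)^0·6.0000/(6)·0.7729^4·0.6346^0 = +0.356795
  k=1: (−1)^1·6.0000/(2)·0.7729^2·0.6346^2 = -0.721585
d^2_{1,1}(1.3749) = +0.356795 -0.721585 = -0.364790
D = (+0.982733-0.185028i)·(-0.364790)·(+0.996787+0.080099i) = -0.362746+0.038564i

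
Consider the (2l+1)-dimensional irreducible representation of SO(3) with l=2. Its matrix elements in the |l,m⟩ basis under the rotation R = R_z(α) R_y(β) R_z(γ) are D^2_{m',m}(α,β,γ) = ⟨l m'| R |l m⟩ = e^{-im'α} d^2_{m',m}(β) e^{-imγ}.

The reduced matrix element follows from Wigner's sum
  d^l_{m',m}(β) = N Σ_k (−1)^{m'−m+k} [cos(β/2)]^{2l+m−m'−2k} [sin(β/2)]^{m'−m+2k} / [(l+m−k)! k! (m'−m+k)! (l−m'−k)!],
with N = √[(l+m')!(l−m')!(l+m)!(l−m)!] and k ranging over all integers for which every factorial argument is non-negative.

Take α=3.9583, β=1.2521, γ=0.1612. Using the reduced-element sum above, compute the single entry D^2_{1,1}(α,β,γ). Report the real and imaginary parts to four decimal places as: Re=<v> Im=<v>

Re=0.1370 Im=-0.2033

First d^2_{1,1}(β=1.2521), then the phase factors e^{-i(1)α} and e^{-i(1)γ}:
With c≡cos(β/2)=0.810348 and s≡sin(β/2)=0.585948, N=[6·1·6·1]^{1/2}=6.000000
The bounds max(0,m−m')=0 and min(l+m,l−m')=1 give 2 terms
  k=0: (−1)^0·6.0000/(6)·0.8103^4·0.5859^0 = +0.431208
  k=1: (−1)^1·6.0000/(2)·0.8103^2·0.5859^2 = -0.676369
d^2_{1,1}(1.2521) = +0.431208 -0.676369 = -0.245161
D = (-0.684625+0.728896i)·(-0.245161)·(+0.987035-0.160503i) = +0.136986-0.203319i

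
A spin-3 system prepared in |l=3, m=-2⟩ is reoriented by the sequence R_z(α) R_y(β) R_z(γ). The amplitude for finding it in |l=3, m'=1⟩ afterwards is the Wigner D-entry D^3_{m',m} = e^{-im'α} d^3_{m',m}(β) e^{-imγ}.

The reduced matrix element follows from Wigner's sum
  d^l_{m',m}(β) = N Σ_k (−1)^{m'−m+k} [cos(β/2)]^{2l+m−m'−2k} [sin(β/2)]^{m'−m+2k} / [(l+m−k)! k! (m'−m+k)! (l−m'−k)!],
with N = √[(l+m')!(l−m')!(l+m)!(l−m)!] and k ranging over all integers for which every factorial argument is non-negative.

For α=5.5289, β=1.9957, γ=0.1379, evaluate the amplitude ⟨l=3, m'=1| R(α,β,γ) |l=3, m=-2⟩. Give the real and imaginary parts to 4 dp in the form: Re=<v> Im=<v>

Re=0.0620 Im=0.1032

First d^3_{1,-2}(β=1.9957), then the phase factors e^{-i(1)α} and e^{-i(-2)γ}:
c=cos(1.9957/2)=0.542110, s=sin(1.9957/2)=0.840307; N=√[24·2·1·120]=75.894664
k: max(0,(-2)−(1))=0 … min(3+(-2),3−(1))=1
  k=0: (−1)^3·75.8947/(12)·0.5421^3·0.8403^3 = -0.597871
  k=1: (−1)^4·75.8947/(24)·0.5421^1·0.8403^5 = +0.718255
d^3_{1,-2}(1.9957) = -0.597871 +0.718255 = +0.120384
Phases: e^{-i·(1)·5.5289}=+0.728761+0.684768i, e^{-i·(-2)·0.1379}=+0.962208+0.272317i ⇒ D=+0.061967+0.103210i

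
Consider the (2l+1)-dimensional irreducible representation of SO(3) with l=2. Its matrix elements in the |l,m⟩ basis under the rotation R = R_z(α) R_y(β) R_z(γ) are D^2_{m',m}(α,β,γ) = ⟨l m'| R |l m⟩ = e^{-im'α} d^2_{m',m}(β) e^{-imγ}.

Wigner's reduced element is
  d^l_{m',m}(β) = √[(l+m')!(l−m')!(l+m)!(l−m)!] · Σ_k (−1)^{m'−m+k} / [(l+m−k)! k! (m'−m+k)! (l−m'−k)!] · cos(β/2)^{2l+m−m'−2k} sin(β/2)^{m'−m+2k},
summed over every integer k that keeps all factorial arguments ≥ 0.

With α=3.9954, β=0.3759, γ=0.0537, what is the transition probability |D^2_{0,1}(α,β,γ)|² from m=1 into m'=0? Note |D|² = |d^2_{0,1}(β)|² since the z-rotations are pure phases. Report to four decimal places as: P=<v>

P=0.1749

D^2_{0,1}(3.9954,0.3759,0.0537) = e^{-i·0·3.9954}·d^2_{0,1}(0.3759)·e^{-i·1·0.0537}. Compute d first:
Half-angle: c=0.982389, s=0.186845. N=√(2·2·6·1)=4.898979
The bounds max(0,m−m')=1 and min(l+m,l−m')=2 give 2 terms
  k=1: (−1)^0·4.8990/(2)·0.9824^3·0.1868^1 = +0.433919
  k=2: (−1)^1·4.8990/(2)·0.9824^1·0.1868^3 = -0.015697
d^2_{0,1}(0.3759) = +0.433919 -0.015697 = +0.418223
|D^2_{0,1}|² = |d^2_{0,1}(β)|² = (+0.418223)² = 0.174910 (the z-rotation phases have unit modulus)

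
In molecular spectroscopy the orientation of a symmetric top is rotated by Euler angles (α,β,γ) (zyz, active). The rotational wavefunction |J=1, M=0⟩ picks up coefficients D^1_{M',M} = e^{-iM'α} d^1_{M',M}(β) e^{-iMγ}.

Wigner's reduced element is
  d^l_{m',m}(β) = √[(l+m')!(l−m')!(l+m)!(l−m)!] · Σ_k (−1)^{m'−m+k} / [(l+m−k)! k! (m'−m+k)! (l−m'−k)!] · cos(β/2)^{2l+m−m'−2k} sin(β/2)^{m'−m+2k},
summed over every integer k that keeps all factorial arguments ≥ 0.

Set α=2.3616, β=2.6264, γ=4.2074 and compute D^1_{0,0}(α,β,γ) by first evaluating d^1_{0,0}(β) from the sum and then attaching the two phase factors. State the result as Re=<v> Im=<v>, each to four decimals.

Re=-0.8702 Im=0.0000

Split into d^1_{0,0}(β=2.6264) × two z-phases.
Half-angle: c=0.254757, s=0.967005. N=√(1·1·1·1)=1.000000
k∈{0,1} keeps every argument non-negative
  k=0: (−1)^0·1.0000/(1)·0.2548^2·0.9670^0 = +0.064901
  k=1: (−1)^1·1.0000/(1)·0.2548^0·0.9670^2 = -0.935099
d^1_{0,0}(2.6264) = +0.064901 -0.935099 = -0.870198
Attach z-rotation phases: D = e^{-i(0)(2.3616)}·(-0.870198)·e^{-i(0)(4.2074)} = -0.870198+0.000000i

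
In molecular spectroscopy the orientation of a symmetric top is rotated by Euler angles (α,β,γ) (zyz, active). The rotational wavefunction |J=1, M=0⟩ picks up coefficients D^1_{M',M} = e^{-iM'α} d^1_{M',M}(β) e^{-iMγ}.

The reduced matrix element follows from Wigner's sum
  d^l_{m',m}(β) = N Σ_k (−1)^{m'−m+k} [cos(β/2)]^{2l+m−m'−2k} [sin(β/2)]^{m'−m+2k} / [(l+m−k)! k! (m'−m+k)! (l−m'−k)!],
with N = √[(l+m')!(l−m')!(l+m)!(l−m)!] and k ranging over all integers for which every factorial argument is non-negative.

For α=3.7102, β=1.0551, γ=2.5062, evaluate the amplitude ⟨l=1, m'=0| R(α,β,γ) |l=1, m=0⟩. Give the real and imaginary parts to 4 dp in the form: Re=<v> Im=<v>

Split into d^1_{0,0}(β=1.0551) × two z-phases.
With c≡cos(β/2)=0.864043 and s≡sin(β/2)=0.503418, N=[1·1·1·1]^{1/2}=1.000000
Admissible k: 0..1 (factorial args all ≥0)
  k=0: (−1)^0·1.0000/(1)·0.8640^2·0.5034^0 = +0.746570
  k=1: (−1)^1·1.0000/(1)·0.8640^0·0.5034^2 = -0.253430
d^1_{0,0}(1.0551) = +0.746570 -0.253430 = +0.493141
Phases: e^{-i·(0)·3.7102}=+1.000000+0.000000i, e^{-i·(0)·2.5062}=+1.000000+0.000000i ⇒ D=+0.493141+0.000000i

Re=0.4931 Im=0.0000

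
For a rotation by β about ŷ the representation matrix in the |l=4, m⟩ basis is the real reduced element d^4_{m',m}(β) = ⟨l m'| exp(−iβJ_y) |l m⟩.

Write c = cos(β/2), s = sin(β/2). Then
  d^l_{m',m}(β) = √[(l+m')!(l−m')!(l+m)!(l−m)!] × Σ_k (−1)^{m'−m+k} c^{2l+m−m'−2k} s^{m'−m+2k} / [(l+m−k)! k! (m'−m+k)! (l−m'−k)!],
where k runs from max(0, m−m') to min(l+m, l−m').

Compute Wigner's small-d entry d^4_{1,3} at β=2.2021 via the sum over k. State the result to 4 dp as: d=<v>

d=-0.2968

d^4_{1,3}(β=2.2021) via Wigner's sum:
With c≡cos(β/2)=0.452660 and s≡sin(β/2)=0.891683, N=[120·6·5040·1]^{1/2}=1904.940944
k∈{2,3} keeps every argument non-negative
  k=2: (−1)^0·1904.9409/(240)·0.4527^6·0.8917^2 = +0.054291
  k=3: (−1)^1·1904.9409/(144)·0.4527^4·0.8917^4 = -0.351116
d^4_{1,3}(2.2021) = +0.054291 -0.351116 = -0.296825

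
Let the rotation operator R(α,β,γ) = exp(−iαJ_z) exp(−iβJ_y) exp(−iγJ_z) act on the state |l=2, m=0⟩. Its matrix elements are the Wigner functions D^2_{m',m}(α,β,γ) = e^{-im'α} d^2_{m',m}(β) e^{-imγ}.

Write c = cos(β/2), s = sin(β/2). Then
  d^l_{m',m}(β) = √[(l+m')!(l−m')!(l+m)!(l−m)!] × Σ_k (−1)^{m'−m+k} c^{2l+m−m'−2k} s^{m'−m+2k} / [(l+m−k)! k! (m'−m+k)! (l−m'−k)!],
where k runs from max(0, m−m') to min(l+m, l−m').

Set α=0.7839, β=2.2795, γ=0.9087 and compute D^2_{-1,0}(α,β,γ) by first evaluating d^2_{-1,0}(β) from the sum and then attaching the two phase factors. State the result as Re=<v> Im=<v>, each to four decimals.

First d^2_{-1,0}(β=2.2795), then the phase factors e^{-i(-1)α} and e^{-i(0)γ}:
c=cos(2.2795/2)=0.417822, s=sin(2.2795/2)=0.908529; N=√[1·6·2·2]=4.898979
The bounds max(0,m−m')=1 and min(l+m,l−m')=2 give 2 terms
  k=1: (−1)^0·4.8990/(2)·0.4178^3·0.9085^1 = +0.162326
  k=2: (−1)^1·4.8990/(2)·0.4178^1·0.9085^3 = -0.767508
d^2_{-1,0}(2.2795) = +0.162326 -0.767508 = -0.605183
Phases: e^{-i·(-1)·0.7839}=+0.708165+0.706047i, e^{-i·(0)·0.9087}=+1.000000+0.000000i ⇒ D=-0.428569-0.427287i

Re=-0.4286 Im=-0.4273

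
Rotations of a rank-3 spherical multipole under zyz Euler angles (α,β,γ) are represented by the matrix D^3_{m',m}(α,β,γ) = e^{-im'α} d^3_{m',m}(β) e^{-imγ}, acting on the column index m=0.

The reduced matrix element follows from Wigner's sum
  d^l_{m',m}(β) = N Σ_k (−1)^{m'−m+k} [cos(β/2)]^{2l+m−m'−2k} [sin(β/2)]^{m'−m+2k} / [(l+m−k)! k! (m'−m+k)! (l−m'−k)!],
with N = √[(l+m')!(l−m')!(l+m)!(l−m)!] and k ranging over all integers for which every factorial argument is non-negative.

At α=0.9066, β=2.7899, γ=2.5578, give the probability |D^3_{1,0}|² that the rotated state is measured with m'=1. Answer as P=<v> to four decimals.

First d^3_{1,0}(β=2.7899), then the phase factors e^{-i(1)α} and e^{-i(0)γ}:
c=cos(2.7899/2)=0.174941, s=sin(2.7899/2)=0.984579; N=√[24·2·6·6]=41.569219
Admissible k: 0..2 (factorial args all ≥0)
  k=0: (−1)^1·41.5692/(12)·0.1749^5·0.9846^1 = -0.000559
  k=1: (−1)^2·41.5692/(4)·0.1749^3·0.9846^3 = +0.053106
  k=2: (−1)^3·41.5692/(12)·0.1749^1·0.9846^5 = -0.560707
d^3_{1,0}(2.7899) = -0.000559 +0.053106 -0.560707 = -0.508160
|D^3_{1,0}|² = |d^3_{1,0}(β)|² = (-0.508160)² = 0.258227 (the z-rotation phases have unit modulus)

P=0.2582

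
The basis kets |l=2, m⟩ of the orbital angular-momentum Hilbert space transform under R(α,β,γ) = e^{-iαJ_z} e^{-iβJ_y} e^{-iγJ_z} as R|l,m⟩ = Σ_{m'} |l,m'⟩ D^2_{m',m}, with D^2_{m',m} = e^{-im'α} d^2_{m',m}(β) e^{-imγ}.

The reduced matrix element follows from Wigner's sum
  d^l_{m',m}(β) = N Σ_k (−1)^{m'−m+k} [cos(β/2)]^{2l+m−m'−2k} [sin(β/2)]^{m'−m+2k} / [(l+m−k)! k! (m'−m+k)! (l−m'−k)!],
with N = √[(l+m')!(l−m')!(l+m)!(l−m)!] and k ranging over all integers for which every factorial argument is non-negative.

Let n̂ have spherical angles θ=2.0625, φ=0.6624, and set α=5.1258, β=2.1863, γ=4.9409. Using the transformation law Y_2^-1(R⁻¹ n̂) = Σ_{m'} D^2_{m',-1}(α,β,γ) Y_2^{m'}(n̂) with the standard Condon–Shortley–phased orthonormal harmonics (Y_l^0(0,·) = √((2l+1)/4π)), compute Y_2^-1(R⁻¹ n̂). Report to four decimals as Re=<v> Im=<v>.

Re=-0.0527 Im=-0.0508

Need the full column D^2_{m',-1} for m'=−2..2 at α=5.1258, β=2.1863, γ=4.9409.
cos(β/2)=0.459690, sin(β/2)=0.888079
d^2_{-2,-1}: single k=1 term ⇒ +0.172535;  D = -0.150117+0.085049i
d^2_{-1,-1}: k∈[0..1] ⇒ +0.044654 -0.499983 = -0.455329;  D = +0.364694+0.272622i
d^2_{0,-1}: k∈[0..1] ⇒ -0.211312 +0.788672 = +0.577360;  D = +0.130788-0.562351i
d^2_{1,-1}: k∈[0..1] ⇒ +0.499983 -0.622024 = -0.122041;  D = -0.119961+0.022437i
d^2_{2,-1}: single k=0 term ⇒ -0.643948;  D = -0.362702-0.532086i
Y_2^{m'}(θ=2.0625,φ=0.6624) and Σ D·Y over m':
  (-0.1501+0.0850i)·(+0.0731-0.2911i)  (+0.3647+0.2726i)·(-0.2535+0.1977i)  (+0.1308-0.5624i)·(-0.1045+0.0000i)  (-0.1200+0.0224i)·(+0.2535+0.1977i)  (-0.3627-0.5321i)·(+0.0731+0.2911i)
Y_2^-1(R⁻¹ n̂) = -0.052704-0.050847i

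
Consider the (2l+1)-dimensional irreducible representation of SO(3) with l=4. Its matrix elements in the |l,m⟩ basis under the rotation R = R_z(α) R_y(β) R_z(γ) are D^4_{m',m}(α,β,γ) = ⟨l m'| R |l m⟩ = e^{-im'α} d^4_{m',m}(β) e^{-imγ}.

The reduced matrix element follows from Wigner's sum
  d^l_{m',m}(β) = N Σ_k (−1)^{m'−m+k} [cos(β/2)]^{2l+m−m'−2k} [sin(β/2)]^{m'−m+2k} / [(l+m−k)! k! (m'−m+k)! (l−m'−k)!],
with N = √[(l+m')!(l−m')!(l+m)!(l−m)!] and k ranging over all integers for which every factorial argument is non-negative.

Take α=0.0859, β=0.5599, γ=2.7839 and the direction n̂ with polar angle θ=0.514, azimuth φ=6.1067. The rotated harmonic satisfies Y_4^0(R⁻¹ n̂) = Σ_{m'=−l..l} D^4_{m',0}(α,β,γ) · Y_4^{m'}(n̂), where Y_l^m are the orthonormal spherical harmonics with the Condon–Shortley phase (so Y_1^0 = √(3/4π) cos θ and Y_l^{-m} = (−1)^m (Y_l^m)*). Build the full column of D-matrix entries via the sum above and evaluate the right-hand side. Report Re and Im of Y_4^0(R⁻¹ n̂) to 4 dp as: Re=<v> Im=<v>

Re=0.7636 Im=0.0000

Need the full column D^4_{m',0} for m'=−4..4 at α=0.0859, β=0.5599, γ=2.7839.
cos(β/2)=0.961069, sin(β/2)=0.276308
d^4_{-4,0}: single k=4 term ⇒ +0.041604;  D = +0.039173+0.014016i
d^4_{-3,0}: k∈[3..4] ⇒ +0.204652 -0.016916 = +0.187736;  D = +0.181537+0.047846i
d^4_{-2,0}: k∈[2..4] ⇒ +0.570736 -0.125800 +0.003899 = +0.448835;  D = +0.442228+0.076731i
d^4_{-1,0}: k∈[1..4] ⇒ +0.935816 -0.464107 +0.038361 -0.000528 = +0.509542;  D = +0.507663+0.043716i
d^4_{0,0}: k∈[0..4] ⇒ +0.727843 -0.962573 +0.179016 -0.006576 +0.000034 = -0.062257;  D = -0.062257+0.000000i
d^4_{1,0}: k∈[0..3] ⇒ -0.935816 +0.464107 -0.038361 +0.000528 = -0.509542;  D = -0.507663+0.043716i
d^4_{2,0}: k∈[0..2] ⇒ +0.570736 -0.125800 +0.003899 = +0.448835;  D = +0.442228-0.076731i
d^4_{3,0}: k∈[0..1] ⇒ -0.204652 +0.016916 = -0.187736;  D = -0.181537+0.047846i
d^4_{4,0}: single k=0 term ⇒ +0.041604;  D = +0.039173-0.014016i
Y_4^{m'}(θ=0.514,φ=6.1067) and Σ D·Y over m':
  (+0.0392+0.0140i)·(+0.0197+0.0168i)  (+0.1815+0.0478i)·(+0.1118+0.0654i)  (+0.4422+0.0767i)·(+0.3269+0.1204i)  (+0.5077+0.0437i)·(+0.4602+0.0821i)  (-0.0623+0.0000i)·(+0.0398+0.0000i)  (-0.5077+0.0437i)·(-0.4602+0.0821i)  (+0.4422-0.0767i)·(+0.3269-0.1204i)  (-0.1815+0.0478i)·(-0.1118+0.0654i)  (+0.0392-0.0140i)·(+0.0197-0.0168i)
Y_4^0(R⁻¹ n̂) = +0.763623-0.000000i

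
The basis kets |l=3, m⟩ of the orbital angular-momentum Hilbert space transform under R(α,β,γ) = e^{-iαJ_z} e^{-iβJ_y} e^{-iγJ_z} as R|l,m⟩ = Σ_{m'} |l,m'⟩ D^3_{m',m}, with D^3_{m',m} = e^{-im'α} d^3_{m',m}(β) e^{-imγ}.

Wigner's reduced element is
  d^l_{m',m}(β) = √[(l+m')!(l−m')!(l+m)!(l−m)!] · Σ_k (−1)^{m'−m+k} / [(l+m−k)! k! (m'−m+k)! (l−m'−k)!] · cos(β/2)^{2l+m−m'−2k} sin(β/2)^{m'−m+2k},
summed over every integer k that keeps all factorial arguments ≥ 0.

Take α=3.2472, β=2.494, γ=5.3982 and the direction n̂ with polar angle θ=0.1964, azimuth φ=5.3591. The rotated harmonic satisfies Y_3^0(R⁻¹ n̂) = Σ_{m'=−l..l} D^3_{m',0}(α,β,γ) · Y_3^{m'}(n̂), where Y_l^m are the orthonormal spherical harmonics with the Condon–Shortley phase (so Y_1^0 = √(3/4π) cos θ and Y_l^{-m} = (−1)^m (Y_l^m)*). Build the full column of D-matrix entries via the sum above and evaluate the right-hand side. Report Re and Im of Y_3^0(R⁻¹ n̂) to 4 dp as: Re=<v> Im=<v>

Re=-0.1736 Im=0.0000

Need the full column D^3_{m',0} for m'=−3..3 at α=3.2472, β=2.494, γ=5.3982.
cos(β/2)=0.318168, sin(β/2)=0.948034
d^3_{-3,0}: single k=3 term ⇒ +0.122732;  D = -0.116623-0.038237i
d^3_{-2,0}: k∈[2..3] ⇒ +0.050447 -0.447888 = -0.397441;  D = -0.388609-0.083323i
d^3_{-1,0}: k∈[1..3] ⇒ +0.010708 -0.285202 +0.844049 = +0.569554;  D = -0.566381-0.060037i
d^3_{0,0}: k∈[0..3] ⇒ +0.001037 -0.082893 +0.735956 -0.726013 = -0.071913;  D = -0.071913+0.000000i
d^3_{1,0}: k∈[0..2] ⇒ -0.010708 +0.285202 -0.844049 = -0.569554;  D = +0.566381-0.060037i
d^3_{2,0}: k∈[0..1] ⇒ +0.050447 -0.447888 = -0.397441;  D = -0.388609+0.083323i
d^3_{3,0}: single k=0 term ⇒ -0.122732;  D = +0.116623-0.038237i
Y_3^{m'}(θ=0.1964,φ=5.3591) and Σ D·Y over m':
  (-0.1166-0.0382i)·(-0.0029+0.0011i)  (-0.3886-0.0833i)·(-0.0105+0.0367i)  (-0.5664-0.0600i)·(+0.1448+0.1917i)  (-0.0719+0.0000i)·(+0.6623+0.0000i)  (+0.5664-0.0600i)·(-0.1448+0.1917i)  (-0.3886+0.0833i)·(-0.0105-0.0367i)  (+0.1166-0.0382i)·(+0.0029+0.0011i)
Y_3^0(R⁻¹ n̂) = -0.173594+0.000000i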